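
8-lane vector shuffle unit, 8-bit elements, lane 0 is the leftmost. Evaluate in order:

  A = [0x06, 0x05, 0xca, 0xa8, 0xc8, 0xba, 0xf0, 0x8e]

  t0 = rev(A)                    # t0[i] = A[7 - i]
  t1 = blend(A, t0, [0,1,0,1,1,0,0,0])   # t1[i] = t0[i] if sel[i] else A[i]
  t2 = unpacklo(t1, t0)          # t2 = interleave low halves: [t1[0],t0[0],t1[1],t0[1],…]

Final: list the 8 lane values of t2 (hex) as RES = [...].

  t0: 8e f0 ba c8 a8 ca 05 06
  t1: 06 f0 ca c8 a8 ba f0 8e
  t2: 06 8e f0 f0 ca ba c8 c8

RES = [0x06, 0x8e, 0xf0, 0xf0, 0xca, 0xba, 0xc8, 0xc8]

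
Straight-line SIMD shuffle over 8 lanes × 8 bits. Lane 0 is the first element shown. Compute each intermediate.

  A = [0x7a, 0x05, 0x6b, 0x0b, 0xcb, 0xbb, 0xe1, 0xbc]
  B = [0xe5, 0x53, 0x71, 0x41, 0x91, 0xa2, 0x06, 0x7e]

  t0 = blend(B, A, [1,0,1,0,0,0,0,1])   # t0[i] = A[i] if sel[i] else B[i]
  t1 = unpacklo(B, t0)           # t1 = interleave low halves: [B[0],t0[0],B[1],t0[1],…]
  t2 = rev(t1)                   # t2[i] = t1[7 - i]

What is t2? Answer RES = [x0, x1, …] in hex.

RES = [ 0x41  0x41  0x6b  0x71  0x53  0x53  0x7a  0xe5 ]

  t0: 7a 53 6b 41 91 a2 06 bc
  t1: e5 7a 53 53 71 6b 41 41
  t2: 41 41 6b 71 53 53 7a e5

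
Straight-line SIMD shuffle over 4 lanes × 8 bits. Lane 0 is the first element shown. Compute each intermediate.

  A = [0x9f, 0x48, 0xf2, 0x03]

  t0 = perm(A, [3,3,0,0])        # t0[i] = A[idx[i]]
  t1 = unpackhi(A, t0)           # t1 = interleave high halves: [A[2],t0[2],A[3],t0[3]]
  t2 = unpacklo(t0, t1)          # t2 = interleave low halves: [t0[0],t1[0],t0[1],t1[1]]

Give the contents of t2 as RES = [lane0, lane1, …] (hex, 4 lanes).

  t0: 03 03 9f 9f
  t1: f2 9f 03 9f
  t2: 03 f2 03 9f

RES = [ 0x03  0xf2  0x03  0x9f ]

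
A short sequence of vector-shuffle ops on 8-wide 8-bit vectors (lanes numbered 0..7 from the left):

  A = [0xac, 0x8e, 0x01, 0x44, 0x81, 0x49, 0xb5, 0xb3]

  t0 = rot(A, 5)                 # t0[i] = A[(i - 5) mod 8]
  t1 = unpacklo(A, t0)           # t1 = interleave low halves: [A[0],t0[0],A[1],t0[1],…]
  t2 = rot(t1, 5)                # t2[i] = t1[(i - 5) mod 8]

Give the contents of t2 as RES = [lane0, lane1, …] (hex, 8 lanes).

  t0: 44 81 49 b5 b3 ac 8e 01
  t1: ac 44 8e 81 01 49 44 b5
  t2: 81 01 49 44 b5 ac 44 8e

RES = [ 0x81  0x01  0x49  0x44  0xb5  0xac  0x44  0x8e ]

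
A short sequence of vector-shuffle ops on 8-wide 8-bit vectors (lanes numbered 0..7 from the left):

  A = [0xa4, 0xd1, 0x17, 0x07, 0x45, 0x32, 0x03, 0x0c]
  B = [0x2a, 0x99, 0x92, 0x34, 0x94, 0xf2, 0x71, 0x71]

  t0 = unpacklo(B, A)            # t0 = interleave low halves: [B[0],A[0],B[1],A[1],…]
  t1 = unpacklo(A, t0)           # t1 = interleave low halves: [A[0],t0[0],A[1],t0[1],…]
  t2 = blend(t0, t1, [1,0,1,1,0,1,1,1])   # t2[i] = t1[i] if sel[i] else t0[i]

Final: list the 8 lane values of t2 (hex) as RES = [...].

RES = [0xa4, 0xa4, 0xd1, 0xa4, 0x92, 0x99, 0x07, 0xd1]

→ t0 |2a|a4|99|d1|92|17|34|07|
→ t1 |a4|2a|d1|a4|17|99|07|d1|
→ t2 |a4|a4|d1|a4|92|99|07|d1|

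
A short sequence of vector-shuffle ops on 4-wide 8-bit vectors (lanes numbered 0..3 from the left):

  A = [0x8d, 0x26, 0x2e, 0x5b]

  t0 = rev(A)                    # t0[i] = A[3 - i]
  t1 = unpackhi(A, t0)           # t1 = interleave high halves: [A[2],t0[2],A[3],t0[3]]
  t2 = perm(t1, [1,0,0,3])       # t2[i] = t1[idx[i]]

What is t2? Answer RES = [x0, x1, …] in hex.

RES = [0x26, 0x2e, 0x2e, 0x8d]

  t0: 5b 2e 26 8d
  t1: 2e 26 5b 8d
  t2: 26 2e 2e 8d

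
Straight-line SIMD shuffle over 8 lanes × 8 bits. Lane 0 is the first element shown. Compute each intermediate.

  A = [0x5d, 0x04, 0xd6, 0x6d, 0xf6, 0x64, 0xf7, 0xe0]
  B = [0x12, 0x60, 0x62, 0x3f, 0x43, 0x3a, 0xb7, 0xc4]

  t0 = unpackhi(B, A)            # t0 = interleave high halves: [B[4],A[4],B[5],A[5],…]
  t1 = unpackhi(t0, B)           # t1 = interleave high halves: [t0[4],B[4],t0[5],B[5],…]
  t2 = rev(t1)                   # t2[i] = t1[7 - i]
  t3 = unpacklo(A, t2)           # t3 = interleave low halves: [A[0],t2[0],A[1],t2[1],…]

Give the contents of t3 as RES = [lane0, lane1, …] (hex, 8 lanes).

RES = [ 0x5d  0xc4  0x04  0xe0  0xd6  0xb7  0x6d  0xc4 ]

t0 = [0x43, 0xf6, 0x3a, 0x64, 0xb7, 0xf7, 0xc4, 0xe0]
t1 = [0xb7, 0x43, 0xf7, 0x3a, 0xc4, 0xb7, 0xe0, 0xc4]
t2 = [0xc4, 0xe0, 0xb7, 0xc4, 0x3a, 0xf7, 0x43, 0xb7]
t3 = [0x5d, 0xc4, 0x04, 0xe0, 0xd6, 0xb7, 0x6d, 0xc4]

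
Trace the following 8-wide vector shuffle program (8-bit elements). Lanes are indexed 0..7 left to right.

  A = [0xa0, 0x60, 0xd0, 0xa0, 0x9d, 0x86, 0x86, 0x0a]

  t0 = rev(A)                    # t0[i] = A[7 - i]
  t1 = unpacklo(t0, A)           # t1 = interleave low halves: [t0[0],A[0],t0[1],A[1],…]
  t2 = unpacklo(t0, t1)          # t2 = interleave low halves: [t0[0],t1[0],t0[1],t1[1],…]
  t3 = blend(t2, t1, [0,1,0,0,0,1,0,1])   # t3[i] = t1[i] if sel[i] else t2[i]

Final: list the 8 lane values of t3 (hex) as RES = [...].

→ t0 |0a|86|86|9d|a0|d0|60|a0|
→ t1 |0a|a0|86|60|86|d0|9d|a0|
→ t2 |0a|0a|86|a0|86|86|9d|60|
→ t3 |0a|a0|86|a0|86|d0|9d|a0|

RES = [ 0x0a  0xa0  0x86  0xa0  0x86  0xd0  0x9d  0xa0 ]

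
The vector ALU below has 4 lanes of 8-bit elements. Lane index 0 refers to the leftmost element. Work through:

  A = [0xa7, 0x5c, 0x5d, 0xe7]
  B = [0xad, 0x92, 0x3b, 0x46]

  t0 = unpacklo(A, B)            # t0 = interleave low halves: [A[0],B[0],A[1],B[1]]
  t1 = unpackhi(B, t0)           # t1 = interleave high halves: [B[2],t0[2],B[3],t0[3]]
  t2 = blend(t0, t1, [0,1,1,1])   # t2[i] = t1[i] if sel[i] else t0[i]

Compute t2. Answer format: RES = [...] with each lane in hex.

RES = [ 0xa7  0x5c  0x46  0x92 ]

  t0: a7 ad 5c 92
  t1: 3b 5c 46 92
  t2: a7 5c 46 92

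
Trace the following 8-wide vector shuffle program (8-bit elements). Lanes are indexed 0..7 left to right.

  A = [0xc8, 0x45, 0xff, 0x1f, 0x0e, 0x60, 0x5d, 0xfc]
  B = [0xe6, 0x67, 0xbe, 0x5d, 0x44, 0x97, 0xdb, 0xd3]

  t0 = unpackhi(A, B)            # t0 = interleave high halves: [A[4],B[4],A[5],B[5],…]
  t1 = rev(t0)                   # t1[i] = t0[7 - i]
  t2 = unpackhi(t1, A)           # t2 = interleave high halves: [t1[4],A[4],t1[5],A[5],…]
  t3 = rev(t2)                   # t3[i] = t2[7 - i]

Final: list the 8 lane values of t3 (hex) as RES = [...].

→ t0 |0e|44|60|97|5d|db|fc|d3|
→ t1 |d3|fc|db|5d|97|60|44|0e|
→ t2 |97|0e|60|60|44|5d|0e|fc|
→ t3 |fc|0e|5d|44|60|60|0e|97|

RES = [0xfc, 0x0e, 0x5d, 0x44, 0x60, 0x60, 0x0e, 0x97]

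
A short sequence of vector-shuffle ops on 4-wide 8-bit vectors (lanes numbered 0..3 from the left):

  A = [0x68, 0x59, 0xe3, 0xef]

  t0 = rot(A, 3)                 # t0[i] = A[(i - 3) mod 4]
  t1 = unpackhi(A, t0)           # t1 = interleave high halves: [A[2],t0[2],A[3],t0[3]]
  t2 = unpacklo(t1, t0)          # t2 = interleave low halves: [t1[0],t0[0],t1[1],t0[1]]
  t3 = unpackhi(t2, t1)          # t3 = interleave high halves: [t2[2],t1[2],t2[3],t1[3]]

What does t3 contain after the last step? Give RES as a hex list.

t0 = [0x59, 0xe3, 0xef, 0x68]
t1 = [0xe3, 0xef, 0xef, 0x68]
t2 = [0xe3, 0x59, 0xef, 0xe3]
t3 = [0xef, 0xef, 0xe3, 0x68]

RES = [ 0xef  0xef  0xe3  0x68 ]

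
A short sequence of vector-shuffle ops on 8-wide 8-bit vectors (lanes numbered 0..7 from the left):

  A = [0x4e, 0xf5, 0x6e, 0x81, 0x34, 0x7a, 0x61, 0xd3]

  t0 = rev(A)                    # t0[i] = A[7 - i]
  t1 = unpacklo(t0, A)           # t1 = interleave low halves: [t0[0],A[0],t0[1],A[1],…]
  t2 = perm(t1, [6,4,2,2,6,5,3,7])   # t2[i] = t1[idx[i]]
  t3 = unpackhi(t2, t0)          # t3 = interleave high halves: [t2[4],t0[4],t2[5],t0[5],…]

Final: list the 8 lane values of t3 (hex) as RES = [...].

  t0: d3 61 7a 34 81 6e f5 4e
  t1: d3 4e 61 f5 7a 6e 34 81
  t2: 34 7a 61 61 34 6e f5 81
  t3: 34 81 6e 6e f5 f5 81 4e

RES = [ 0x34  0x81  0x6e  0x6e  0xf5  0xf5  0x81  0x4e ]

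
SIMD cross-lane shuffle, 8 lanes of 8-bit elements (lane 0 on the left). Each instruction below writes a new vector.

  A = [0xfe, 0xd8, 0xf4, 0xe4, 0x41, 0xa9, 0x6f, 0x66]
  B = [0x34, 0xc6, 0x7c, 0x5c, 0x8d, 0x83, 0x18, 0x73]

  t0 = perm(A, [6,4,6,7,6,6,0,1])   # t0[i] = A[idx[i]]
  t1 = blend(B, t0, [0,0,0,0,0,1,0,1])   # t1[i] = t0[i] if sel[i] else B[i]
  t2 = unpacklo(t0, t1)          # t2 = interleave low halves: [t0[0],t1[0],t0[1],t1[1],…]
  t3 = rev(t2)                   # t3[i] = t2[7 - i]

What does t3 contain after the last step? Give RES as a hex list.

RES = [ 0x5c  0x66  0x7c  0x6f  0xc6  0x41  0x34  0x6f ]

→ t0 |6f|41|6f|66|6f|6f|fe|d8|
→ t1 |34|c6|7c|5c|8d|6f|18|d8|
→ t2 |6f|34|41|c6|6f|7c|66|5c|
→ t3 |5c|66|7c|6f|c6|41|34|6f|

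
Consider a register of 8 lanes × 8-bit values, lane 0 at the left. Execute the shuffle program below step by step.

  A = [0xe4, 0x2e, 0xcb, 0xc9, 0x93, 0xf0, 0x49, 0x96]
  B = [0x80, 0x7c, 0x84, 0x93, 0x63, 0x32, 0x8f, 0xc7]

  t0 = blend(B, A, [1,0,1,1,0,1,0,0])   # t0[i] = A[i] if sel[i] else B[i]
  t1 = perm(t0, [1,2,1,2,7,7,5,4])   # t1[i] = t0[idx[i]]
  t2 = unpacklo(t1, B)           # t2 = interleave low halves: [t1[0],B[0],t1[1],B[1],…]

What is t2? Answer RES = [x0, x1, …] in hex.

  t0: e4 7c cb c9 63 f0 8f c7
  t1: 7c cb 7c cb c7 c7 f0 63
  t2: 7c 80 cb 7c 7c 84 cb 93

RES = [ 0x7c  0x80  0xcb  0x7c  0x7c  0x84  0xcb  0x93 ]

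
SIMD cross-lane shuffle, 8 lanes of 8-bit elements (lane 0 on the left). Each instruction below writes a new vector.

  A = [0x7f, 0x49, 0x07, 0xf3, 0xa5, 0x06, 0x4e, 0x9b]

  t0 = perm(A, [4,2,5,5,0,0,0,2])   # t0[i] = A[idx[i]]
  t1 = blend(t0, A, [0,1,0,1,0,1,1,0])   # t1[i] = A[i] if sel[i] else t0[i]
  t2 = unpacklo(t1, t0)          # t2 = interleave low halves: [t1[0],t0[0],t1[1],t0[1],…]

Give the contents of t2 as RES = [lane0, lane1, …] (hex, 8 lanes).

→ t0 |a5|07|06|06|7f|7f|7f|07|
→ t1 |a5|49|06|f3|7f|06|4e|07|
→ t2 |a5|a5|49|07|06|06|f3|06|

RES = [ 0xa5  0xa5  0x49  0x07  0x06  0x06  0xf3  0x06 ]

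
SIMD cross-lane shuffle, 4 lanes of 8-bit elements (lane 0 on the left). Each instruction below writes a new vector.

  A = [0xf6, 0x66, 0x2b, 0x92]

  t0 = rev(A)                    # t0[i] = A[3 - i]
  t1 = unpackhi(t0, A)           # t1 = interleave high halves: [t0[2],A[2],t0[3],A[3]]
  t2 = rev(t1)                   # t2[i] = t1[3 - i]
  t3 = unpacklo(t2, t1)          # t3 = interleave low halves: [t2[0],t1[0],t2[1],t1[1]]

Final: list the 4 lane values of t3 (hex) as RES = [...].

RES = [ 0x92  0x66  0xf6  0x2b ]

t0 = [0x92, 0x2b, 0x66, 0xf6]
t1 = [0x66, 0x2b, 0xf6, 0x92]
t2 = [0x92, 0xf6, 0x2b, 0x66]
t3 = [0x92, 0x66, 0xf6, 0x2b]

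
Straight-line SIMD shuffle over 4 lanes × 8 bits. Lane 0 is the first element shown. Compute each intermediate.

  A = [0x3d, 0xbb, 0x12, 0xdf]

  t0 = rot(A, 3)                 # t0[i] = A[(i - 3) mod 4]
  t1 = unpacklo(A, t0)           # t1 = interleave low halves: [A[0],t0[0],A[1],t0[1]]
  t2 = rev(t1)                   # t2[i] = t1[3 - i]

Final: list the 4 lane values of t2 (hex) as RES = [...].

RES = [ 0x12  0xbb  0xbb  0x3d ]

→ t0 |bb|12|df|3d|
→ t1 |3d|bb|bb|12|
→ t2 |12|bb|bb|3d|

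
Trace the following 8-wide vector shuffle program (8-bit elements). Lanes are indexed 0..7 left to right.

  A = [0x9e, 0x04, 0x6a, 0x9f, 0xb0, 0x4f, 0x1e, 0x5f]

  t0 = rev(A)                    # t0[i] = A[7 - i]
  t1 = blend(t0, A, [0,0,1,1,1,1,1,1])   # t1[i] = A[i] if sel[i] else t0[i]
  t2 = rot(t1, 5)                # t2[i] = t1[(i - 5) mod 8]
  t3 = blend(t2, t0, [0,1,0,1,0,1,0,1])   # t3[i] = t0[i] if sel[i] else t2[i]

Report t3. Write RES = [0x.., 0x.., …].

→ t0 |5f|1e|4f|b0|9f|6a|04|9e|
→ t1 |5f|1e|6a|9f|b0|4f|1e|5f|
→ t2 |9f|b0|4f|1e|5f|5f|1e|6a|
→ t3 |9f|1e|4f|b0|5f|6a|1e|9e|

RES = [ 0x9f  0x1e  0x4f  0xb0  0x5f  0x6a  0x1e  0x9e ]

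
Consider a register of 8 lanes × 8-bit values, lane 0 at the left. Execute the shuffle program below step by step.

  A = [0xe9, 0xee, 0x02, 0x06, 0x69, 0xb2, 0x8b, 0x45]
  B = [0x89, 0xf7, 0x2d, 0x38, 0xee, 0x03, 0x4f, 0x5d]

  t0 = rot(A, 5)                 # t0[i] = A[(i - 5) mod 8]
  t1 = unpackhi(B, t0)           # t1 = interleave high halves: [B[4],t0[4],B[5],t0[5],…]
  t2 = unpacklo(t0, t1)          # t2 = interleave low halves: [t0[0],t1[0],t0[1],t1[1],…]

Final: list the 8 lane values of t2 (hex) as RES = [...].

t0 = [0x06, 0x69, 0xb2, 0x8b, 0x45, 0xe9, 0xee, 0x02]
t1 = [0xee, 0x45, 0x03, 0xe9, 0x4f, 0xee, 0x5d, 0x02]
t2 = [0x06, 0xee, 0x69, 0x45, 0xb2, 0x03, 0x8b, 0xe9]

RES = [ 0x06  0xee  0x69  0x45  0xb2  0x03  0x8b  0xe9 ]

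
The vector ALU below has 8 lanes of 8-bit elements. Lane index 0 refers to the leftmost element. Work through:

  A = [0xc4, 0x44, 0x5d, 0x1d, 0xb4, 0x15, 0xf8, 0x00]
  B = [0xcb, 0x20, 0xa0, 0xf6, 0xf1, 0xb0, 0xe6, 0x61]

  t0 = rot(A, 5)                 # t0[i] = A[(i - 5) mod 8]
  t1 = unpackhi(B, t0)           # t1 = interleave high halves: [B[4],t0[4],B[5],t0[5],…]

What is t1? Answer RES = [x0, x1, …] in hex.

RES = [0xf1, 0x00, 0xb0, 0xc4, 0xe6, 0x44, 0x61, 0x5d]

  t0: 1d b4 15 f8 00 c4 44 5d
  t1: f1 00 b0 c4 e6 44 61 5d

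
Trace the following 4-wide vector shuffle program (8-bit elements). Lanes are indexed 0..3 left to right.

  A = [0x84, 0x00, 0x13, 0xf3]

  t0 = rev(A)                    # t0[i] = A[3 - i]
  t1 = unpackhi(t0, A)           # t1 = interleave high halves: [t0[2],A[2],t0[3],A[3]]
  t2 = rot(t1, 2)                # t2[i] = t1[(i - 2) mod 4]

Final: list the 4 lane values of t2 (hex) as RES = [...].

RES = [0x84, 0xf3, 0x00, 0x13]

t0 = [0xf3, 0x13, 0x00, 0x84]
t1 = [0x00, 0x13, 0x84, 0xf3]
t2 = [0x84, 0xf3, 0x00, 0x13]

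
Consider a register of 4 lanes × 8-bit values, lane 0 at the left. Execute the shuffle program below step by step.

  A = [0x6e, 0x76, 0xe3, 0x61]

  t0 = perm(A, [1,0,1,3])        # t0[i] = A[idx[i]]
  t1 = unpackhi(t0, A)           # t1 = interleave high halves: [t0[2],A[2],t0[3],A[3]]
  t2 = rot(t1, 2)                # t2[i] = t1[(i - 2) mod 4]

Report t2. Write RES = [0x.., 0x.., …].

RES = [0x61, 0x61, 0x76, 0xe3]

→ t0 |76|6e|76|61|
→ t1 |76|e3|61|61|
→ t2 |61|61|76|e3|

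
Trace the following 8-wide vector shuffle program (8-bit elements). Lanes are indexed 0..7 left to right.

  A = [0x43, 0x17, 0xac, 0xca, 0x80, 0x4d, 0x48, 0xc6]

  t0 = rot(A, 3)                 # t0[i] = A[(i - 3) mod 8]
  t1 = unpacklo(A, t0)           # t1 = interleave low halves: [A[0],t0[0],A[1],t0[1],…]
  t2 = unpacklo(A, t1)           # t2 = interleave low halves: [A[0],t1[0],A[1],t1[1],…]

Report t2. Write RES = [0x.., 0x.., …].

RES = [ 0x43  0x43  0x17  0x4d  0xac  0x17  0xca  0x48 ]

  t0: 4d 48 c6 43 17 ac ca 80
  t1: 43 4d 17 48 ac c6 ca 43
  t2: 43 43 17 4d ac 17 ca 48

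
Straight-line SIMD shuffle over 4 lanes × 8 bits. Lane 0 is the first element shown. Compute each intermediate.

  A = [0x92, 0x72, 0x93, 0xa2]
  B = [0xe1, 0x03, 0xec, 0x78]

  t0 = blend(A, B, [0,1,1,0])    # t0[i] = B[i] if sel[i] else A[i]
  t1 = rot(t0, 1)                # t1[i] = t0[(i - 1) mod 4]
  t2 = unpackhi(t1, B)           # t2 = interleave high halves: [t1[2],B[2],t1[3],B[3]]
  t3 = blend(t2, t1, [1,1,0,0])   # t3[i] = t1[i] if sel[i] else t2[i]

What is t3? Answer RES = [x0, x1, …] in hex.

t0 = [0x92, 0x03, 0xec, 0xa2]
t1 = [0xa2, 0x92, 0x03, 0xec]
t2 = [0x03, 0xec, 0xec, 0x78]
t3 = [0xa2, 0x92, 0xec, 0x78]

RES = [0xa2, 0x92, 0xec, 0x78]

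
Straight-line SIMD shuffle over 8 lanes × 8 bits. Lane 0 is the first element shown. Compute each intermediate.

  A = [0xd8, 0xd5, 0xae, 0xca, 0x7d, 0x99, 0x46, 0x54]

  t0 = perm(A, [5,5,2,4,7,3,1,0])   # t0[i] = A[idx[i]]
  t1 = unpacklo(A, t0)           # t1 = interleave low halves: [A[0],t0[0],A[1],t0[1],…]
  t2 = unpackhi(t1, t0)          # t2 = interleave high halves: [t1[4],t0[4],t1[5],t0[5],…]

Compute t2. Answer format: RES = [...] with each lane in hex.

t0 = [0x99, 0x99, 0xae, 0x7d, 0x54, 0xca, 0xd5, 0xd8]
t1 = [0xd8, 0x99, 0xd5, 0x99, 0xae, 0xae, 0xca, 0x7d]
t2 = [0xae, 0x54, 0xae, 0xca, 0xca, 0xd5, 0x7d, 0xd8]

RES = [0xae, 0x54, 0xae, 0xca, 0xca, 0xd5, 0x7d, 0xd8]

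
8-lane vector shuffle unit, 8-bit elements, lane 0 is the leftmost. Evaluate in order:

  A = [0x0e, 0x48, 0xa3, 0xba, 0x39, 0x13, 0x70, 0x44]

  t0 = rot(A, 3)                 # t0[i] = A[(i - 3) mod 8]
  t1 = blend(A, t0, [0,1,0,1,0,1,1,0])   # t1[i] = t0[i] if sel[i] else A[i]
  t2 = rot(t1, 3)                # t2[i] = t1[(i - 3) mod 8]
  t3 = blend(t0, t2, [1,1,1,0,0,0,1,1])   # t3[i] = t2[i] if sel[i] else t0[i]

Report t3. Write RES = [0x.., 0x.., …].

  t0: 13 70 44 0e 48 a3 ba 39
  t1: 0e 70 a3 0e 39 a3 ba 44
  t2: a3 ba 44 0e 70 a3 0e 39
  t3: a3 ba 44 0e 48 a3 0e 39

RES = [0xa3, 0xba, 0x44, 0x0e, 0x48, 0xa3, 0x0e, 0x39]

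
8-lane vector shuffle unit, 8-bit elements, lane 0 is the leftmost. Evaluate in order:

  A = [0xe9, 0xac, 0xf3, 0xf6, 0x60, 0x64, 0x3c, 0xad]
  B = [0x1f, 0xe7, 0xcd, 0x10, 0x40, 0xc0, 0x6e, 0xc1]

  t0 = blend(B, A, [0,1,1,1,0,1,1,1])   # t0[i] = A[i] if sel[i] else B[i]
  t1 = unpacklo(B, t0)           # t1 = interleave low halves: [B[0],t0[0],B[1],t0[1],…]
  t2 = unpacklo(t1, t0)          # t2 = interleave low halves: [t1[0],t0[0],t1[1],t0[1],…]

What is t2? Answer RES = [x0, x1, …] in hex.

RES = [ 0x1f  0x1f  0x1f  0xac  0xe7  0xf3  0xac  0xf6 ]

t0 = [0x1f, 0xac, 0xf3, 0xf6, 0x40, 0x64, 0x3c, 0xad]
t1 = [0x1f, 0x1f, 0xe7, 0xac, 0xcd, 0xf3, 0x10, 0xf6]
t2 = [0x1f, 0x1f, 0x1f, 0xac, 0xe7, 0xf3, 0xac, 0xf6]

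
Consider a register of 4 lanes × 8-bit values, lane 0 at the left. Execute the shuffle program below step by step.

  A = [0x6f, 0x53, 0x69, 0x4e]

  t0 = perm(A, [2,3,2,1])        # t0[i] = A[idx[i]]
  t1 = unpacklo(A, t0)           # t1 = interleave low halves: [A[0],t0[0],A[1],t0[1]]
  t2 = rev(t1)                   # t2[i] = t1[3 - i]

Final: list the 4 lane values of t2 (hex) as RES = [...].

  t0: 69 4e 69 53
  t1: 6f 69 53 4e
  t2: 4e 53 69 6f

RES = [ 0x4e  0x53  0x69  0x6f ]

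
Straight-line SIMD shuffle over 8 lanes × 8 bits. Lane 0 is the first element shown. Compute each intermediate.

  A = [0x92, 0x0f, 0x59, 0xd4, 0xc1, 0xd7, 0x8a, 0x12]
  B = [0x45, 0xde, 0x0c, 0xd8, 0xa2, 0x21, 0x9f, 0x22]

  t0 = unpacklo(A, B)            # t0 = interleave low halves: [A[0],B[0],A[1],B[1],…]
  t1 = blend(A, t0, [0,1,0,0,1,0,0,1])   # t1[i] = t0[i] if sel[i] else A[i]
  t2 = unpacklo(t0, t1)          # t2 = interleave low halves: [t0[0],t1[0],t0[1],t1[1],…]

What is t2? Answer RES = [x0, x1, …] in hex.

  t0: 92 45 0f de 59 0c d4 d8
  t1: 92 45 59 d4 59 d7 8a d8
  t2: 92 92 45 45 0f 59 de d4

RES = [ 0x92  0x92  0x45  0x45  0x0f  0x59  0xde  0xd4 ]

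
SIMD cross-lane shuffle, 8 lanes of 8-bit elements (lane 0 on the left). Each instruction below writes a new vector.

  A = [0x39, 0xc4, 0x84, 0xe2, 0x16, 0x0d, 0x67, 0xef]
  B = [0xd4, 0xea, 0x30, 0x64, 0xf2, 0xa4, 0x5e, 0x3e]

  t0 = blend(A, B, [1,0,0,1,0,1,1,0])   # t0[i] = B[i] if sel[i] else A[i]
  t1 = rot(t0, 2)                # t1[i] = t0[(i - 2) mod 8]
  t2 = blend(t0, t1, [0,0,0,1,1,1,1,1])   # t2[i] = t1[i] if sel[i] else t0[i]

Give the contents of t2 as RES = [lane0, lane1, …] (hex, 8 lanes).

→ t0 |d4|c4|84|64|16|a4|5e|ef|
→ t1 |5e|ef|d4|c4|84|64|16|a4|
→ t2 |d4|c4|84|c4|84|64|16|a4|

RES = [0xd4, 0xc4, 0x84, 0xc4, 0x84, 0x64, 0x16, 0xa4]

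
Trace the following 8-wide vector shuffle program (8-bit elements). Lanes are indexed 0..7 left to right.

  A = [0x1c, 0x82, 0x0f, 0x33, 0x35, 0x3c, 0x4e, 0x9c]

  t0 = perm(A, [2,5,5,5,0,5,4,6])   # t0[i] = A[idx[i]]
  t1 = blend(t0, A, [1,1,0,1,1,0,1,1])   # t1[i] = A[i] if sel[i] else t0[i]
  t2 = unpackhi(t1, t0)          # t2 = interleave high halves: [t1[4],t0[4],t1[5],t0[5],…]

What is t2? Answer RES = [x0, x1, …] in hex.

t0 = [0x0f, 0x3c, 0x3c, 0x3c, 0x1c, 0x3c, 0x35, 0x4e]
t1 = [0x1c, 0x82, 0x3c, 0x33, 0x35, 0x3c, 0x4e, 0x9c]
t2 = [0x35, 0x1c, 0x3c, 0x3c, 0x4e, 0x35, 0x9c, 0x4e]

RES = [0x35, 0x1c, 0x3c, 0x3c, 0x4e, 0x35, 0x9c, 0x4e]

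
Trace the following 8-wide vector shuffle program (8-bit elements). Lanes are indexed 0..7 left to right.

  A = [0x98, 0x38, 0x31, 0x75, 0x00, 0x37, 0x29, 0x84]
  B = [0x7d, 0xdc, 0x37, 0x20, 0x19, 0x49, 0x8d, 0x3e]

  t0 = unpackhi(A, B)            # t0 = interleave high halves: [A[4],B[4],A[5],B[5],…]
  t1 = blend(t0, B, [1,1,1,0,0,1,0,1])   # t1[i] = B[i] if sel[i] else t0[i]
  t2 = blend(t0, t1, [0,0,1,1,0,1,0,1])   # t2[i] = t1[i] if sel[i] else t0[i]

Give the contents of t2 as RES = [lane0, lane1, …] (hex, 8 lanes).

RES = [0x00, 0x19, 0x37, 0x49, 0x29, 0x49, 0x84, 0x3e]

  t0: 00 19 37 49 29 8d 84 3e
  t1: 7d dc 37 49 29 49 84 3e
  t2: 00 19 37 49 29 49 84 3e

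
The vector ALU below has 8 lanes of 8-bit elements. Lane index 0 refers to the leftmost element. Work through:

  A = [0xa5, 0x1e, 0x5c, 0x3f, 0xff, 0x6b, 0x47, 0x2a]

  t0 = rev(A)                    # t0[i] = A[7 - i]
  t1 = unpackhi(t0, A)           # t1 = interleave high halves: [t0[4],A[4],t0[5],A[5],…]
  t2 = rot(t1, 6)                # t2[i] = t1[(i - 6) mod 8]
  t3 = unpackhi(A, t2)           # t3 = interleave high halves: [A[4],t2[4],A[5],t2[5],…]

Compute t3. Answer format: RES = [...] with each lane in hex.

→ t0 |2a|47|6b|ff|3f|5c|1e|a5|
→ t1 |3f|ff|5c|6b|1e|47|a5|2a|
→ t2 |5c|6b|1e|47|a5|2a|3f|ff|
→ t3 |ff|a5|6b|2a|47|3f|2a|ff|

RES = [0xff, 0xa5, 0x6b, 0x2a, 0x47, 0x3f, 0x2a, 0xff]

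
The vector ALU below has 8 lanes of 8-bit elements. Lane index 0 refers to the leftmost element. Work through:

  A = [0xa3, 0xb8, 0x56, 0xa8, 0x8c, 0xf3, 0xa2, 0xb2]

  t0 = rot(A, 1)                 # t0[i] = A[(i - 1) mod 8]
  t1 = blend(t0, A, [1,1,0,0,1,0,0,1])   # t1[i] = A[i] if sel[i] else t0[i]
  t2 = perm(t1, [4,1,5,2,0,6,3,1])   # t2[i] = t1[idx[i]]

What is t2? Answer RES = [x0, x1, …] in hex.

→ t0 |b2|a3|b8|56|a8|8c|f3|a2|
→ t1 |a3|b8|b8|56|8c|8c|f3|b2|
→ t2 |8c|b8|8c|b8|a3|f3|56|b8|

RES = [ 0x8c  0xb8  0x8c  0xb8  0xa3  0xf3  0x56  0xb8 ]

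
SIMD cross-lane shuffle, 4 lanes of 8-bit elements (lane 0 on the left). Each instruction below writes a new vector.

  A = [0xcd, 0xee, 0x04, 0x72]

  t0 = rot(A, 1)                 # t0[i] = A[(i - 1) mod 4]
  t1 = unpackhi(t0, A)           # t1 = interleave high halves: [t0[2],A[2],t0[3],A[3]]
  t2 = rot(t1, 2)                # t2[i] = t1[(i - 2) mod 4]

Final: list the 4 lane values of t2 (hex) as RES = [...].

RES = [0x04, 0x72, 0xee, 0x04]

  t0: 72 cd ee 04
  t1: ee 04 04 72
  t2: 04 72 ee 04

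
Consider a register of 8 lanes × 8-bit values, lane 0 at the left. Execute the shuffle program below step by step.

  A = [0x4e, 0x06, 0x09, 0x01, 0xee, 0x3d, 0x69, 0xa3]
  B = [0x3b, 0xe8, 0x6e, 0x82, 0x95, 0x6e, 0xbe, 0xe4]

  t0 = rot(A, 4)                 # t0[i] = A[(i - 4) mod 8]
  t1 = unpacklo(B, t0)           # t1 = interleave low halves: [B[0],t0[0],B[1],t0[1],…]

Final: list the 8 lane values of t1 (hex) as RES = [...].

RES = [ 0x3b  0xee  0xe8  0x3d  0x6e  0x69  0x82  0xa3 ]

t0 = [0xee, 0x3d, 0x69, 0xa3, 0x4e, 0x06, 0x09, 0x01]
t1 = [0x3b, 0xee, 0xe8, 0x3d, 0x6e, 0x69, 0x82, 0xa3]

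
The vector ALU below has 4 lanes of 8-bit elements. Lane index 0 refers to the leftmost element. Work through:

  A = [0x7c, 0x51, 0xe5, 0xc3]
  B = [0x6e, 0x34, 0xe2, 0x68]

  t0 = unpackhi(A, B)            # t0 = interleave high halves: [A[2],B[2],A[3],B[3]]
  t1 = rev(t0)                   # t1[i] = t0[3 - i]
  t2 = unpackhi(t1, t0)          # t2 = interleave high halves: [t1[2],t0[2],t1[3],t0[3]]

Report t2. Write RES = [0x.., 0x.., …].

t0 = [0xe5, 0xe2, 0xc3, 0x68]
t1 = [0x68, 0xc3, 0xe2, 0xe5]
t2 = [0xe2, 0xc3, 0xe5, 0x68]

RES = [ 0xe2  0xc3  0xe5  0x68 ]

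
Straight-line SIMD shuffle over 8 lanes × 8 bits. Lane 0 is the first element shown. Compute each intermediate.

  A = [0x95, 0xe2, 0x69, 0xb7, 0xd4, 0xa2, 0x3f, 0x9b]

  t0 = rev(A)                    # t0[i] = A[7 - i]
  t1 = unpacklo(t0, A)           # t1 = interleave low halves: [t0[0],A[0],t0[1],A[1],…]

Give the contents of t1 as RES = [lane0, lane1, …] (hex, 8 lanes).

RES = [0x9b, 0x95, 0x3f, 0xe2, 0xa2, 0x69, 0xd4, 0xb7]

→ t0 |9b|3f|a2|d4|b7|69|e2|95|
→ t1 |9b|95|3f|e2|a2|69|d4|b7|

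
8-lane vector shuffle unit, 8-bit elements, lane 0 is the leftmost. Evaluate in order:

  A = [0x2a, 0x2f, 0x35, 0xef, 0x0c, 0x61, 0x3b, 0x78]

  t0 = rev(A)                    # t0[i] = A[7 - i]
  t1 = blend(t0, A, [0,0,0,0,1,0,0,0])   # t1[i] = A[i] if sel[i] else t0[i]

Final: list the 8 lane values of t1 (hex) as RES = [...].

RES = [0x78, 0x3b, 0x61, 0x0c, 0x0c, 0x35, 0x2f, 0x2a]

→ t0 |78|3b|61|0c|ef|35|2f|2a|
→ t1 |78|3b|61|0c|0c|35|2f|2a|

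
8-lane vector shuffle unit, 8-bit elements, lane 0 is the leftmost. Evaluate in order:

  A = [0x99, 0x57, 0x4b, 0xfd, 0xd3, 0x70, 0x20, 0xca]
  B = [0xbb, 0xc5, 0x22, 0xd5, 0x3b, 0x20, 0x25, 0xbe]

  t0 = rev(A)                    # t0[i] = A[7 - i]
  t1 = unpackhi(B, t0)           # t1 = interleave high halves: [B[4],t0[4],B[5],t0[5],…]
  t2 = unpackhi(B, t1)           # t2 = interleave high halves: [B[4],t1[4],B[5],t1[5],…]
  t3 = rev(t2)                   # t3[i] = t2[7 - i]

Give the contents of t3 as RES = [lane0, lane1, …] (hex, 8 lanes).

RES = [0x99, 0xbe, 0xbe, 0x25, 0x57, 0x20, 0x25, 0x3b]

  t0: ca 20 70 d3 fd 4b 57 99
  t1: 3b fd 20 4b 25 57 be 99
  t2: 3b 25 20 57 25 be be 99
  t3: 99 be be 25 57 20 25 3b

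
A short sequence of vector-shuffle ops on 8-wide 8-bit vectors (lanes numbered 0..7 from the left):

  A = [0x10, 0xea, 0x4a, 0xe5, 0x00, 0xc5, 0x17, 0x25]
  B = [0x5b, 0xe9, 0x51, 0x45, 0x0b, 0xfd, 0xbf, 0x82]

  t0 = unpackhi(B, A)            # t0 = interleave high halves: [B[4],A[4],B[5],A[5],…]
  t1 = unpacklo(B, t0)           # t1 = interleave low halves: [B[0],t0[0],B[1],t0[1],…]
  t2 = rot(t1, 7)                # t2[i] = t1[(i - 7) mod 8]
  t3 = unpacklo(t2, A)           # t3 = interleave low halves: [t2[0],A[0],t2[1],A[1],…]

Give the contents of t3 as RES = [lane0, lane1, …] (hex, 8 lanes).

→ t0 |0b|00|fd|c5|bf|17|82|25|
→ t1 |5b|0b|e9|00|51|fd|45|c5|
→ t2 |0b|e9|00|51|fd|45|c5|5b|
→ t3 |0b|10|e9|ea|00|4a|51|e5|

RES = [0x0b, 0x10, 0xe9, 0xea, 0x00, 0x4a, 0x51, 0xe5]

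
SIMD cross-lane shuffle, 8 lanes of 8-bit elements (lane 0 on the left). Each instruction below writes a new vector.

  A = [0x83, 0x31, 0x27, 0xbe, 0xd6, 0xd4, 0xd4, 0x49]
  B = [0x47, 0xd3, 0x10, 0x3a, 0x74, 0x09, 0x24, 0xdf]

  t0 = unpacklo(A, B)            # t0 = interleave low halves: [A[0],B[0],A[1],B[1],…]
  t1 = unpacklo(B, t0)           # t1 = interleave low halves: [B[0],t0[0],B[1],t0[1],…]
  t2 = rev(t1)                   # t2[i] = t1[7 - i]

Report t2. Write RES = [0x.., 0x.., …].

  t0: 83 47 31 d3 27 10 be 3a
  t1: 47 83 d3 47 10 31 3a d3
  t2: d3 3a 31 10 47 d3 83 47

RES = [ 0xd3  0x3a  0x31  0x10  0x47  0xd3  0x83  0x47 ]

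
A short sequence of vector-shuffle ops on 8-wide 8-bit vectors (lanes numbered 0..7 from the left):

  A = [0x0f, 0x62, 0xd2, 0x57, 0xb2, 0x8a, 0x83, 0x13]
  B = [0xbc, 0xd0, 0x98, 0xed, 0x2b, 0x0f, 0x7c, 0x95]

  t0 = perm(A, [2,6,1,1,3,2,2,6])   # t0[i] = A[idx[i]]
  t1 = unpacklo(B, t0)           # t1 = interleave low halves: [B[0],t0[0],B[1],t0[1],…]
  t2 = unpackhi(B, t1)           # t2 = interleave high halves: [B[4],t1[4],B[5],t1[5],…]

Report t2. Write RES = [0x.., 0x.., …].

RES = [0x2b, 0x98, 0x0f, 0x62, 0x7c, 0xed, 0x95, 0x62]

  t0: d2 83 62 62 57 d2 d2 83
  t1: bc d2 d0 83 98 62 ed 62
  t2: 2b 98 0f 62 7c ed 95 62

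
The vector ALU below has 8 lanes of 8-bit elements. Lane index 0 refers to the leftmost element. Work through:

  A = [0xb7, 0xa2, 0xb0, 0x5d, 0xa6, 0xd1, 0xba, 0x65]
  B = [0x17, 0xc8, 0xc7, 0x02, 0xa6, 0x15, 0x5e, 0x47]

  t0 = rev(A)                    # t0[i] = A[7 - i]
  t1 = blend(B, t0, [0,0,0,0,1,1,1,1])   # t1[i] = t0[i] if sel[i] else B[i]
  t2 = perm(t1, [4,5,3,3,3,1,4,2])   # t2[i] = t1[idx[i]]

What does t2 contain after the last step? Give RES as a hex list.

  t0: 65 ba d1 a6 5d b0 a2 b7
  t1: 17 c8 c7 02 5d b0 a2 b7
  t2: 5d b0 02 02 02 c8 5d c7

RES = [ 0x5d  0xb0  0x02  0x02  0x02  0xc8  0x5d  0xc7 ]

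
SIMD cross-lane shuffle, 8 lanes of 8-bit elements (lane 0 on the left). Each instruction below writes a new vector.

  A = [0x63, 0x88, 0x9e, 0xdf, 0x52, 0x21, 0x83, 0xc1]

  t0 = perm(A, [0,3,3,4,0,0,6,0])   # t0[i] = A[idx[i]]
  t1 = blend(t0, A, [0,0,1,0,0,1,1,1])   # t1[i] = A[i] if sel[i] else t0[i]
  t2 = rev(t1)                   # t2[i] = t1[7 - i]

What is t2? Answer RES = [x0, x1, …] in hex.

RES = [ 0xc1  0x83  0x21  0x63  0x52  0x9e  0xdf  0x63 ]

→ t0 |63|df|df|52|63|63|83|63|
→ t1 |63|df|9e|52|63|21|83|c1|
→ t2 |c1|83|21|63|52|9e|df|63|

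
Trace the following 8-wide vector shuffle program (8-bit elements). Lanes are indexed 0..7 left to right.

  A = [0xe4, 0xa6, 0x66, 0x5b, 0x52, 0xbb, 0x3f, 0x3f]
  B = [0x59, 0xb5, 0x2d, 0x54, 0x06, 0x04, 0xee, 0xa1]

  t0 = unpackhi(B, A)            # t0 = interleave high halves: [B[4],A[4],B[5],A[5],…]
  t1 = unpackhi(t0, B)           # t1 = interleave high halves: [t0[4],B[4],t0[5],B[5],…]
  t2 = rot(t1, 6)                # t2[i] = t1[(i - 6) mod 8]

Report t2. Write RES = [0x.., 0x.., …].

→ t0 |06|52|04|bb|ee|3f|a1|3f|
→ t1 |ee|06|3f|04|a1|ee|3f|a1|
→ t2 |3f|04|a1|ee|3f|a1|ee|06|

RES = [ 0x3f  0x04  0xa1  0xee  0x3f  0xa1  0xee  0x06 ]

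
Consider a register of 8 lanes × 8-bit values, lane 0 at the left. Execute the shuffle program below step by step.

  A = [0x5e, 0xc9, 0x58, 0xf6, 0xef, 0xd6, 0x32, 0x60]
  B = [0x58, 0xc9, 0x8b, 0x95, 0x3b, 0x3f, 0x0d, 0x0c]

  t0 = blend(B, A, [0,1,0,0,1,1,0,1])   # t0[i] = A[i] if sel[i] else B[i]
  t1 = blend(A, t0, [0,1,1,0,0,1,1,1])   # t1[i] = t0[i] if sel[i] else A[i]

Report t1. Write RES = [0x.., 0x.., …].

RES = [0x5e, 0xc9, 0x8b, 0xf6, 0xef, 0xd6, 0x0d, 0x60]

  t0: 58 c9 8b 95 ef d6 0d 60
  t1: 5e c9 8b f6 ef d6 0d 60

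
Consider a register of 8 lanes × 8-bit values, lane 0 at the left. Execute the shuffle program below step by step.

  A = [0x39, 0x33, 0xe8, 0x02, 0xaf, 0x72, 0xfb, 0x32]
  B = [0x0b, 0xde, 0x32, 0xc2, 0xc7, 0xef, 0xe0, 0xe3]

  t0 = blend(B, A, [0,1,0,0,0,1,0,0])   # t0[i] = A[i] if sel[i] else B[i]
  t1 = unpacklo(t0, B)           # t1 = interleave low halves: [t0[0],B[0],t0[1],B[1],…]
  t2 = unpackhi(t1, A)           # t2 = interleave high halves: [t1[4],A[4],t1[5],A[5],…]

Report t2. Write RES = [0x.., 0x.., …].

t0 = [0x0b, 0x33, 0x32, 0xc2, 0xc7, 0x72, 0xe0, 0xe3]
t1 = [0x0b, 0x0b, 0x33, 0xde, 0x32, 0x32, 0xc2, 0xc2]
t2 = [0x32, 0xaf, 0x32, 0x72, 0xc2, 0xfb, 0xc2, 0x32]

RES = [0x32, 0xaf, 0x32, 0x72, 0xc2, 0xfb, 0xc2, 0x32]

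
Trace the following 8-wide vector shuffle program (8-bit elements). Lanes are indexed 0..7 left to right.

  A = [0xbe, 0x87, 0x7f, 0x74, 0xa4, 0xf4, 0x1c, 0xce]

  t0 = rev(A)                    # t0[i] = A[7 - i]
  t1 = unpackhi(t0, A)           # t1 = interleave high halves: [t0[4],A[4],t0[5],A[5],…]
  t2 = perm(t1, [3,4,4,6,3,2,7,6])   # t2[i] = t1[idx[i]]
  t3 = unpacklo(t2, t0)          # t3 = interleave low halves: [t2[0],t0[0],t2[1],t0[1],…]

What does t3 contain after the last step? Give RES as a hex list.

→ t0 |ce|1c|f4|a4|74|7f|87|be|
→ t1 |74|a4|7f|f4|87|1c|be|ce|
→ t2 |f4|87|87|be|f4|7f|ce|be|
→ t3 |f4|ce|87|1c|87|f4|be|a4|

RES = [0xf4, 0xce, 0x87, 0x1c, 0x87, 0xf4, 0xbe, 0xa4]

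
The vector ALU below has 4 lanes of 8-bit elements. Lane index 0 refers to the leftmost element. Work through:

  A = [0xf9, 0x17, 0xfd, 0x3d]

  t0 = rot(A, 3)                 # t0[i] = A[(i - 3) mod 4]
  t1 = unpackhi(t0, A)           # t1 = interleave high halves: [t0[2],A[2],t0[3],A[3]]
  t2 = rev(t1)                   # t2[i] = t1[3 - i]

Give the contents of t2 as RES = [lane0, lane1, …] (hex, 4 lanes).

t0 = [0x17, 0xfd, 0x3d, 0xf9]
t1 = [0x3d, 0xfd, 0xf9, 0x3d]
t2 = [0x3d, 0xf9, 0xfd, 0x3d]

RES = [0x3d, 0xf9, 0xfd, 0x3d]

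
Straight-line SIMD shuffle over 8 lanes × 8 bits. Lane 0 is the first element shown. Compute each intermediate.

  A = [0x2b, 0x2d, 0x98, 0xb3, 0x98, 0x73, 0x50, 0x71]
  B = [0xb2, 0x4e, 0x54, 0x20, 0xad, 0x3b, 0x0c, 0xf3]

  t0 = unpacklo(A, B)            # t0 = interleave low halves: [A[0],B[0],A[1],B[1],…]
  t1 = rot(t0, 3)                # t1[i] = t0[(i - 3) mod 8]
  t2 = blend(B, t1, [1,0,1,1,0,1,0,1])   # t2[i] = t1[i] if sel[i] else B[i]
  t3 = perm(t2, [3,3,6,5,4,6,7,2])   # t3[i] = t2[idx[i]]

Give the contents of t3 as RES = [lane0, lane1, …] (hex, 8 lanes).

  t0: 2b b2 2d 4e 98 54 b3 20
  t1: 54 b3 20 2b b2 2d 4e 98
  t2: 54 4e 20 2b ad 2d 0c 98
  t3: 2b 2b 0c 2d ad 0c 98 20

RES = [0x2b, 0x2b, 0x0c, 0x2d, 0xad, 0x0c, 0x98, 0x20]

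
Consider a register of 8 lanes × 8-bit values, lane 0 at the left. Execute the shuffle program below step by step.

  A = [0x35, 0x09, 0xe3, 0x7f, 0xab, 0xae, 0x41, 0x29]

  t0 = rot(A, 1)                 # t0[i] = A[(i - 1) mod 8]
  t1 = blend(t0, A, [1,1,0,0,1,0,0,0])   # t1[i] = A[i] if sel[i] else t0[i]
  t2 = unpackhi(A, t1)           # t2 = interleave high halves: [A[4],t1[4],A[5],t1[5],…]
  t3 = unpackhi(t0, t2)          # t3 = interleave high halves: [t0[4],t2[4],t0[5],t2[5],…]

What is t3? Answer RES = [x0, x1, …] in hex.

RES = [ 0x7f  0x41  0xab  0xae  0xae  0x29  0x41  0x41 ]

→ t0 |29|35|09|e3|7f|ab|ae|41|
→ t1 |35|09|09|e3|ab|ab|ae|41|
→ t2 |ab|ab|ae|ab|41|ae|29|41|
→ t3 |7f|41|ab|ae|ae|29|41|41|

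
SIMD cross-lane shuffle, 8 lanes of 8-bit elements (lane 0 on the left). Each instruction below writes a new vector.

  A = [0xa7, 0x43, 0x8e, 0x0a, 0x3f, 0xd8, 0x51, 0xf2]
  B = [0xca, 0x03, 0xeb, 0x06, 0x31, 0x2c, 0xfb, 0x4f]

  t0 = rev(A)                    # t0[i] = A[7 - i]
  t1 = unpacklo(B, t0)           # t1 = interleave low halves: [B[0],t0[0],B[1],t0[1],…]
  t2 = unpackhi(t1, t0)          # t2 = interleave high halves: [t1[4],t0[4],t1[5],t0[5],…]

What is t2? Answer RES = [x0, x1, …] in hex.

t0 = [0xf2, 0x51, 0xd8, 0x3f, 0x0a, 0x8e, 0x43, 0xa7]
t1 = [0xca, 0xf2, 0x03, 0x51, 0xeb, 0xd8, 0x06, 0x3f]
t2 = [0xeb, 0x0a, 0xd8, 0x8e, 0x06, 0x43, 0x3f, 0xa7]

RES = [0xeb, 0x0a, 0xd8, 0x8e, 0x06, 0x43, 0x3f, 0xa7]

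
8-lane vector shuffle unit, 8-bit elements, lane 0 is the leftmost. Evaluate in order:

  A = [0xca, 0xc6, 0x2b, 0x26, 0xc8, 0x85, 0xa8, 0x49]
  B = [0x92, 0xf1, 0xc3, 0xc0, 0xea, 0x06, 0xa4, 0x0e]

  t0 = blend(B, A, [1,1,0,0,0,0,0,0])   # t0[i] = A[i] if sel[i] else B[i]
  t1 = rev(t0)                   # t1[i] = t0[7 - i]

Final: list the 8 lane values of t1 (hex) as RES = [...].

→ t0 |ca|c6|c3|c0|ea|06|a4|0e|
→ t1 |0e|a4|06|ea|c0|c3|c6|ca|

RES = [0x0e, 0xa4, 0x06, 0xea, 0xc0, 0xc3, 0xc6, 0xca]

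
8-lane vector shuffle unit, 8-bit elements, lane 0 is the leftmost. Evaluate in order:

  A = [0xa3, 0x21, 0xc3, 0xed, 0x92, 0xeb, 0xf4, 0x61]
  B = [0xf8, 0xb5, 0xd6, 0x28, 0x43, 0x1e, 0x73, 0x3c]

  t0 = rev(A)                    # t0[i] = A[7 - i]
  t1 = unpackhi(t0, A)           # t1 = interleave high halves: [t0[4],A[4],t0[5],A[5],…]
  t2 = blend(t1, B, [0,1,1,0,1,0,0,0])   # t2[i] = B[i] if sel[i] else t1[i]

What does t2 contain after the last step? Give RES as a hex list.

→ t0 |61|f4|eb|92|ed|c3|21|a3|
→ t1 |ed|92|c3|eb|21|f4|a3|61|
→ t2 |ed|b5|d6|eb|43|f4|a3|61|

RES = [0xed, 0xb5, 0xd6, 0xeb, 0x43, 0xf4, 0xa3, 0x61]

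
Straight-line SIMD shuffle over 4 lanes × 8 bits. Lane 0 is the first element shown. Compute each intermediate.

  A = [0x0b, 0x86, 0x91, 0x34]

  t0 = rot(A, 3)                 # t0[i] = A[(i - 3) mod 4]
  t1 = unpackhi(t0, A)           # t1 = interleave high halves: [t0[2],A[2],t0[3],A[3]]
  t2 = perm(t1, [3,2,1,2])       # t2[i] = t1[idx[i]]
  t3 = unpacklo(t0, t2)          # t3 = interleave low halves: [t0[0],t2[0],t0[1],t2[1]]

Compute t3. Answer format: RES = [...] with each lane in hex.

→ t0 |86|91|34|0b|
→ t1 |34|91|0b|34|
→ t2 |34|0b|91|0b|
→ t3 |86|34|91|0b|

RES = [0x86, 0x34, 0x91, 0x0b]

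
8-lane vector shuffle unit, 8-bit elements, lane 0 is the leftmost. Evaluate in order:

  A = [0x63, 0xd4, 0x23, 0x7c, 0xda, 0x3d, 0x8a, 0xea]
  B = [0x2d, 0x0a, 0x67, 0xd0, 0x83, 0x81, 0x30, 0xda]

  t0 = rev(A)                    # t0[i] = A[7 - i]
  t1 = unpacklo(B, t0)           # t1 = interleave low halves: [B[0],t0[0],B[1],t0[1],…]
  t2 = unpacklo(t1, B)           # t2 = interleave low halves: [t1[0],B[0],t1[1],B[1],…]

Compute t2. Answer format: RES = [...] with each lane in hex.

t0 = [0xea, 0x8a, 0x3d, 0xda, 0x7c, 0x23, 0xd4, 0x63]
t1 = [0x2d, 0xea, 0x0a, 0x8a, 0x67, 0x3d, 0xd0, 0xda]
t2 = [0x2d, 0x2d, 0xea, 0x0a, 0x0a, 0x67, 0x8a, 0xd0]

RES = [ 0x2d  0x2d  0xea  0x0a  0x0a  0x67  0x8a  0xd0 ]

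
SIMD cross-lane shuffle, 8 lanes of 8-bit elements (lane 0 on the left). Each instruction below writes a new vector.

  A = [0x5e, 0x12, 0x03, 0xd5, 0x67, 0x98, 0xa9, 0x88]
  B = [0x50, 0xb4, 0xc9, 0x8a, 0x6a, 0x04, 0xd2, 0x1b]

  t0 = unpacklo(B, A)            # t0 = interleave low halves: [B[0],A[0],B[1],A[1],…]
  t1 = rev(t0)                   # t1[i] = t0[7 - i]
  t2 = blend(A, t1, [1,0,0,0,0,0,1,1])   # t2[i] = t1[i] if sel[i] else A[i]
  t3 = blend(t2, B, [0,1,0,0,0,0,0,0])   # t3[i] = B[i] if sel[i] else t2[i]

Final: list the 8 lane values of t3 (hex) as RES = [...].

→ t0 |50|5e|b4|12|c9|03|8a|d5|
→ t1 |d5|8a|03|c9|12|b4|5e|50|
→ t2 |d5|12|03|d5|67|98|5e|50|
→ t3 |d5|b4|03|d5|67|98|5e|50|

RES = [0xd5, 0xb4, 0x03, 0xd5, 0x67, 0x98, 0x5e, 0x50]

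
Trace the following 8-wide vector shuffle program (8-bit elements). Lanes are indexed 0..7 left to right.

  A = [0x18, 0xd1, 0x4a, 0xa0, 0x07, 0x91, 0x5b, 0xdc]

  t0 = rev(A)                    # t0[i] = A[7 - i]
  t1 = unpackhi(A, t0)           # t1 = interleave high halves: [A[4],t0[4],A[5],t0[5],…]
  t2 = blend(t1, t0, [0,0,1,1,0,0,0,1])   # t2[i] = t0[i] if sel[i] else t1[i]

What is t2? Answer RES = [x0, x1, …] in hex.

t0 = [0xdc, 0x5b, 0x91, 0x07, 0xa0, 0x4a, 0xd1, 0x18]
t1 = [0x07, 0xa0, 0x91, 0x4a, 0x5b, 0xd1, 0xdc, 0x18]
t2 = [0x07, 0xa0, 0x91, 0x07, 0x5b, 0xd1, 0xdc, 0x18]

RES = [0x07, 0xa0, 0x91, 0x07, 0x5b, 0xd1, 0xdc, 0x18]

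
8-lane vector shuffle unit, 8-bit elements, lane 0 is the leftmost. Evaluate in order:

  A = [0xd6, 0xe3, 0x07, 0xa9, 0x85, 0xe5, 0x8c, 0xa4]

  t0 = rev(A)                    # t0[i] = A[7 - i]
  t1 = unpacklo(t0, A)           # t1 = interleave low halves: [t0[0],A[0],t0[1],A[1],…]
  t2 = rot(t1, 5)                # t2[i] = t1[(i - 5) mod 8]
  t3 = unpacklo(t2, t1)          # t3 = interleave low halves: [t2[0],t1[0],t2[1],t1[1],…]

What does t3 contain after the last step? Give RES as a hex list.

RES = [ 0xe3  0xa4  0xe5  0xd6  0x07  0x8c  0x85  0xe3 ]

  t0: a4 8c e5 85 a9 07 e3 d6
  t1: a4 d6 8c e3 e5 07 85 a9
  t2: e3 e5 07 85 a9 a4 d6 8c
  t3: e3 a4 e5 d6 07 8c 85 e3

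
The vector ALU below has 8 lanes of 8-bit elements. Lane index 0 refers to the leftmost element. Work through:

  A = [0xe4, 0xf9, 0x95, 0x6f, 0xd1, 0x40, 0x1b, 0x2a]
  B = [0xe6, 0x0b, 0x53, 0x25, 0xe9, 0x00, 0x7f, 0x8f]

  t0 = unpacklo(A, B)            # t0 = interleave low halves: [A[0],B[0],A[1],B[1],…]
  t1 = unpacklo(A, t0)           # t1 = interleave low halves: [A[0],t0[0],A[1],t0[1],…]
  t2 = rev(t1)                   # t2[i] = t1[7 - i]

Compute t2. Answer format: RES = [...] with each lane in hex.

RES = [ 0x0b  0x6f  0xf9  0x95  0xe6  0xf9  0xe4  0xe4 ]

t0 = [0xe4, 0xe6, 0xf9, 0x0b, 0x95, 0x53, 0x6f, 0x25]
t1 = [0xe4, 0xe4, 0xf9, 0xe6, 0x95, 0xf9, 0x6f, 0x0b]
t2 = [0x0b, 0x6f, 0xf9, 0x95, 0xe6, 0xf9, 0xe4, 0xe4]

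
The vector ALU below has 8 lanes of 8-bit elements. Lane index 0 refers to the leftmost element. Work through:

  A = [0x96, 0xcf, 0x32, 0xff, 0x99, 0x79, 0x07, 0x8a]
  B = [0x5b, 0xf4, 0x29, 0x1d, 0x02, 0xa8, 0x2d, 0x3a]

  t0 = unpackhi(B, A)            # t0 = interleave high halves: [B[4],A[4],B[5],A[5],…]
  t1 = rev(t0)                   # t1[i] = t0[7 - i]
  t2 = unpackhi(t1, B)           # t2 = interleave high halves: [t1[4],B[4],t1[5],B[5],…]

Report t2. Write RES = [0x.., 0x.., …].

RES = [ 0x79  0x02  0xa8  0xa8  0x99  0x2d  0x02  0x3a ]

  t0: 02 99 a8 79 2d 07 3a 8a
  t1: 8a 3a 07 2d 79 a8 99 02
  t2: 79 02 a8 a8 99 2d 02 3a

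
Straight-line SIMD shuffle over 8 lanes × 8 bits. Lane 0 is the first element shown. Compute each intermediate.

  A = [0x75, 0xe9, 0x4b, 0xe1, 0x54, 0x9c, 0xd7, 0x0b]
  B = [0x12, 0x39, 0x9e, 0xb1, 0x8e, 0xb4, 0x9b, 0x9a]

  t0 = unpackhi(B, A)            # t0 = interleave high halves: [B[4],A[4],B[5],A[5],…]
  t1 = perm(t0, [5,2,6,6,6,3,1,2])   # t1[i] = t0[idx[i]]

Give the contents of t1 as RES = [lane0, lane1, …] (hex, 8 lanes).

t0 = [0x8e, 0x54, 0xb4, 0x9c, 0x9b, 0xd7, 0x9a, 0x0b]
t1 = [0xd7, 0xb4, 0x9a, 0x9a, 0x9a, 0x9c, 0x54, 0xb4]

RES = [ 0xd7  0xb4  0x9a  0x9a  0x9a  0x9c  0x54  0xb4 ]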